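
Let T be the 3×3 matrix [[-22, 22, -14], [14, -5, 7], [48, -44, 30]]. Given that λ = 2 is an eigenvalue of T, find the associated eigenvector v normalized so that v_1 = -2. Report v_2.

T − 2I = [[-24, 22, -14], [14, -7, 7], [48, -44, 28]].
Solving (T − 2I)v = 0 gives the eigenspace spanned by (-2, 1, 5).
With v_1 = -2, v = (-2, 1, 5), so v_2 = 1.

1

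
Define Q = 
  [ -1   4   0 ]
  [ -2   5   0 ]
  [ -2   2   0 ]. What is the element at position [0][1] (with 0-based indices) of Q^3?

Characteristic polynomial: s^3 - 4s^2 + 3s = s(s - 3)(s - 1), so the eigenvalues are 0, 1, 3.
s=0: eigenvector (0, 0, 1).
s=1: eigenvector (2, 1, -2).
s=3: eigenvector (-1, -1, 0).
P = [[0, 2, -1], [0, 1, -1], [1, -2, 0]], D = diag(0, 1, 3), P⁻¹ = [[2, -2, 1], [1, -1, 0], [1, -2, 0]].
Q³ = P·diag(0, 1, 27)·P⁻¹ = [[-25, 52, 0], [-26, 53, 0], [-2, 2, 0]].
The requested entry is 52.

52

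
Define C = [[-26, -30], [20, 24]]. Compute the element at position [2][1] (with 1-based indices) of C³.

Characteristic polynomial: t^2 + 2t - 24 = (t - 4)(t + 6), so the eigenvalues are -6, 4.
t=4: eigenvector (-1, 1).
t=-6: eigenvector (3, -2).
P = [[-1, 3], [1, -2]], D = diag(4, -6), P⁻¹ = [[2, 3], [1, 1]].
C³ = P·diag(64, -216)·P⁻¹ = [[-776, -840], [560, 624]].
The requested entry is 560.

560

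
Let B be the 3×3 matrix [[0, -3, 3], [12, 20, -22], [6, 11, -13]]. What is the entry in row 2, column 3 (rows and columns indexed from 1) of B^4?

Characteristic polynomial: s^3 - 7s^2 + 36 = (s - 6)(s - 3)(s + 2), so the eigenvalues are -2, 3, 6.
s=6: eigenvector (1, -4, -2).
s=-2: eigenvector (0, -1, -1).
s=3: eigenvector (1, -2, -1).
P = [[1, 0, 1], [-4, -1, -2], [-2, -1, -1]], D = diag(6, -2, 3), P⁻¹ = [[-1, -1, 1], [0, 1, -2], [2, 1, -1]].
B⁴ = P·diag(1296, 16, 81)·P⁻¹ = [[-1134, -1215, 1215], [4860, 5006, -4990], [2430, 2495, -2479]].
The requested entry is -4990.

-4990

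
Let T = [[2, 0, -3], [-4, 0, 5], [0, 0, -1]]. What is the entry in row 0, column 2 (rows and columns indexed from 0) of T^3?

Characteristic polynomial: λ^3 - λ^2 - 2λ = λ(λ - 2)(λ + 1), so the eigenvalues are -1, 0, 2.
λ=-1: eigenvector (1, -1, 1).
λ=0: eigenvector (0, 1, 0).
λ=2: eigenvector (1, -2, 0).
P = [[1, 0, 1], [-1, 1, -2], [1, 0, 0]], D = diag(-1, 0, 2), P⁻¹ = [[0, 0, 1], [2, 1, -1], [1, 0, -1]].
T³ = P·diag(-1, 0, 8)·P⁻¹ = [[8, 0, -9], [-16, 0, 17], [0, 0, -1]].
The requested entry is -9.

-9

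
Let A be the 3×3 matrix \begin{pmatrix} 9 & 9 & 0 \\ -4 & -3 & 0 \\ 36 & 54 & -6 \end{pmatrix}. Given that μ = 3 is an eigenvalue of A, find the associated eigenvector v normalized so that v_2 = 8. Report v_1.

-12

A − 3I = [[6, 9, 0], [-4, -6, 0], [36, 54, -9]].
Solving (A − 3I)v = 0 gives the eigenspace spanned by (-12, 8, 0).
With v_2 = 8, v = (-12, 8, 0), so v_1 = -12.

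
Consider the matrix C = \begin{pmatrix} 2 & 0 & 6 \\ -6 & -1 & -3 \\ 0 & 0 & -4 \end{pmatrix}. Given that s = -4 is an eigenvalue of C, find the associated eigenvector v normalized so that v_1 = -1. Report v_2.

-1

C + 4I = [[6, 0, 6], [-6, 3, -3], [0, 0, 0]].
Solving (C + 4I)v = 0 gives the eigenspace spanned by (-1, -1, 1).
With v_1 = -1, v = (-1, -1, 1), so v_2 = -1.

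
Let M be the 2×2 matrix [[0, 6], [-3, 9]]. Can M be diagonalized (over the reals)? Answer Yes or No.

Characteristic polynomial: p(r) = r^2 - 9r + 18 = (r - 6)(r - 3).
All 2 eigenvalues are distinct, so M is diagonalizable.

Yes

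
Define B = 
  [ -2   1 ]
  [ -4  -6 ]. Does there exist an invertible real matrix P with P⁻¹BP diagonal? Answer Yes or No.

Characteristic polynomial: p(t) = t^2 + 8t + 16 = (t + 4)^2.
t = -4 has algebraic multiplicity 2; rank(B + 4I) = 1, so geometric multiplicity = 1.
Geometric multiplicity < algebraic multiplicity, so B is not diagonalizable.

No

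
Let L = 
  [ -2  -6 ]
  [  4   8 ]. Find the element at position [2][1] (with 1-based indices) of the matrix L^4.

480

Characteristic polynomial: r^2 - 6r + 8 = (r - 4)(r - 2), so the eigenvalues are 2, 4.
r=4: eigenvector (1, -1).
r=2: eigenvector (3, -2).
P = [[1, 3], [-1, -2]], D = diag(4, 2), P⁻¹ = [[-2, -3], [1, 1]].
L⁴ = P·diag(256, 16)·P⁻¹ = [[-464, -720], [480, 736]].
The requested entry is 480.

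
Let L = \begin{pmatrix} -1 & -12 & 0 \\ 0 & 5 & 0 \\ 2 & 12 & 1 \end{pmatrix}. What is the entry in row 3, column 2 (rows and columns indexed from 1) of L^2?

48

Characteristic polynomial: μ^3 - 5μ^2 - μ + 5 = (μ - 5)(μ - 1)(μ + 1), so the eigenvalues are -1, 1, 5.
μ=5: eigenvector (-2, 1, 2).
μ=-1: eigenvector (1, 0, -1).
μ=1: eigenvector (0, 0, 1).
P = [[-2, 1, 0], [1, 0, 0], [2, -1, 1]], D = diag(5, -1, 1), P⁻¹ = [[0, 1, 0], [1, 2, 0], [1, 0, 1]].
L² = P·diag(25, 1, 1)·P⁻¹ = [[1, -48, 0], [0, 25, 0], [0, 48, 1]].
The requested entry is 48.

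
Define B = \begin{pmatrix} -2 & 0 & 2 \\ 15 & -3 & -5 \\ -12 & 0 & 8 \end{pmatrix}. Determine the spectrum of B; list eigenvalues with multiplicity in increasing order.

-3, 2, 4

Characteristic polynomial: p(t) = t^3 - 3t^2 - 10t + 24 = (t - 4)(t - 2)(t + 3).
Roots (with multiplicity): -3, 2, 4.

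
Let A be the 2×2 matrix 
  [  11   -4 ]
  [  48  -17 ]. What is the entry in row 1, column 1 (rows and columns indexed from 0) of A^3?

-497

Characteristic polynomial: λ^2 + 6λ + 5 = (λ + 1)(λ + 5), so the eigenvalues are -5, -1.
λ=-5: eigenvector (1, 4).
λ=-1: eigenvector (1, 3).
P = [[1, 1], [4, 3]], D = diag(-5, -1), P⁻¹ = [[-3, 1], [4, -1]].
A³ = P·diag(-125, -1)·P⁻¹ = [[371, -124], [1488, -497]].
The requested entry is -497.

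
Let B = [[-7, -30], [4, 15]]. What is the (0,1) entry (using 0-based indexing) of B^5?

-43230

Characteristic polynomial: t^2 - 8t + 15 = (t - 5)(t - 3), so the eigenvalues are 3, 5.
t=3: eigenvector (-3, 1).
t=5: eigenvector (-5, 2).
P = [[-3, -5], [1, 2]], D = diag(3, 5), P⁻¹ = [[-2, -5], [1, 3]].
B⁵ = P·diag(243, 3125)·P⁻¹ = [[-14167, -43230], [5764, 17535]].
The requested entry is -43230.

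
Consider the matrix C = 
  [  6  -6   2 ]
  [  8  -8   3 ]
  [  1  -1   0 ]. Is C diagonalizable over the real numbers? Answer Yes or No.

Characteristic polynomial: p(t) = t^3 + 2t^2 + t = t(t + 1)^2.
t = -1 has algebraic multiplicity 2; rank(C + 1I) = 2, so geometric multiplicity = 1.
Geometric multiplicity < algebraic multiplicity, so C is not diagonalizable.

No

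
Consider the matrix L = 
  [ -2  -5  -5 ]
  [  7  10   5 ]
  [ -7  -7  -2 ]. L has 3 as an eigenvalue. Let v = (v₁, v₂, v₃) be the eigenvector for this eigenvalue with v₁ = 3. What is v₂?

-3

L − 3I = [[-5, -5, -5], [7, 7, 5], [-7, -7, -5]].
Solving (L − 3I)v = 0 gives the eigenspace spanned by (3, -3, 0).
With v₁ = 3, v = (3, -3, 0), so v₂ = -3.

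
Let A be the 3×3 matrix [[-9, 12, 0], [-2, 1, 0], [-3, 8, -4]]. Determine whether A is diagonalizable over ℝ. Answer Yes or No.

Yes

Characteristic polynomial: p(r) = r^3 + 12r^2 + 47r + 60 = (r + 3)(r + 4)(r + 5).
All 3 eigenvalues are distinct, so A is diagonalizable.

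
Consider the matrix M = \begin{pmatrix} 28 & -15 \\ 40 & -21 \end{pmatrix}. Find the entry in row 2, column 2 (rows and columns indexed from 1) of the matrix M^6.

Characteristic polynomial: r^2 - 7r + 12 = (r - 4)(r - 3), so the eigenvalues are 3, 4.
r=4: eigenvector (-5, -8).
r=3: eigenvector (-3, -5).
P = [[-5, -3], [-8, -5]], D = diag(4, 3), P⁻¹ = [[-5, 3], [8, -5]].
M⁶ = P·diag(4096, 729)·P⁻¹ = [[84904, -50505], [134680, -80079]].
The requested entry is -80079.

-80079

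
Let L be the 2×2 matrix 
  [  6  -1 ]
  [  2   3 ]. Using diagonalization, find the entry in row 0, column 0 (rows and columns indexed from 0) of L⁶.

27154

Characteristic polynomial: t^2 - 9t + 20 = (t - 5)(t - 4), so the eigenvalues are 4, 5.
t=4: eigenvector (1, 2).
t=5: eigenvector (-1, -1).
P = [[1, -1], [2, -1]], D = diag(4, 5), P⁻¹ = [[-1, 1], [-2, 1]].
L⁶ = P·diag(4096, 15625)·P⁻¹ = [[27154, -11529], [23058, -7433]].
The requested entry is 27154.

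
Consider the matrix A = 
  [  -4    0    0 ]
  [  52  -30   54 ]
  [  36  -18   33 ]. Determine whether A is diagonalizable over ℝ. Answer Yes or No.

Characteristic polynomial: p(s) = s^3 + s^2 - 30s - 72 = (s - 6)(s + 3)(s + 4).
All 3 eigenvalues are distinct, so A is diagonalizable.

Yes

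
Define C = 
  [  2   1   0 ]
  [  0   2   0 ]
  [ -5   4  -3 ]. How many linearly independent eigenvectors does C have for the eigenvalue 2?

C − 2I = [[0, 1, 0], [0, 0, 0], [-5, 4, -5]].
This matrix has rank 2, so its null space has dimension 3 − 2 = 1.

1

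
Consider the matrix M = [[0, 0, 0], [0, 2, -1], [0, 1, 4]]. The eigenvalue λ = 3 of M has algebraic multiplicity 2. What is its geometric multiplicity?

M − 3I = [[-3, 0, 0], [0, -1, -1], [0, 1, 1]].
This matrix has rank 2, so its null space has dimension 3 − 2 = 1.

1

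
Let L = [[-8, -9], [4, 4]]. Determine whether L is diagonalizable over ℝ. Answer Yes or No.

Characteristic polynomial: p(s) = s^2 + 4s + 4 = (s + 2)^2.
s = -2 has algebraic multiplicity 2; rank(L + 2I) = 1, so geometric multiplicity = 1.
Geometric multiplicity < algebraic multiplicity, so L is not diagonalizable.

No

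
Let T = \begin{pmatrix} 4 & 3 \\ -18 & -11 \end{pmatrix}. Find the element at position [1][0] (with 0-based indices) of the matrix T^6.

93366

Characteristic polynomial: λ^2 + 7λ + 10 = (λ + 2)(λ + 5), so the eigenvalues are -5, -2.
λ=-5: eigenvector (1, -3).
λ=-2: eigenvector (1, -2).
P = [[1, 1], [-3, -2]], D = diag(-5, -2), P⁻¹ = [[-2, -1], [3, 1]].
T⁶ = P·diag(15625, 64)·P⁻¹ = [[-31058, -15561], [93366, 46747]].
The requested entry is 93366.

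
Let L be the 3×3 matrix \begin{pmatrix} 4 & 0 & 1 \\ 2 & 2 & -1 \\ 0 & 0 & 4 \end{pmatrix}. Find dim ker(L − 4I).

L − 4I = [[0, 0, 1], [2, -2, -1], [0, 0, 0]].
This matrix has rank 2, so its null space has dimension 3 − 2 = 1.

1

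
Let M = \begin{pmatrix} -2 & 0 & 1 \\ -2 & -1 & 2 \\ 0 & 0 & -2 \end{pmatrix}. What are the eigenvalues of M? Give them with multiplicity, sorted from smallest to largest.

Characteristic polynomial: p(μ) = μ^3 + 5μ^2 + 8μ + 4 = (μ + 1)(μ + 2)^2.
Roots (with multiplicity): -2, -2, -1.

-2, -2, -1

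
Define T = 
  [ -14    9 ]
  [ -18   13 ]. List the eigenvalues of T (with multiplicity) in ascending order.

Characteristic polynomial: p(r) = r^2 + r - 20 = (r - 4)(r + 5).
Roots (with multiplicity): -5, 4.

-5, 4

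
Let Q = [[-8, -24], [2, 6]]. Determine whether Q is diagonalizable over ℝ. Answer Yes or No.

Characteristic polynomial: p(λ) = λ^2 + 2λ = λ(λ + 2).
All 2 eigenvalues are distinct, so Q is diagonalizable.

Yes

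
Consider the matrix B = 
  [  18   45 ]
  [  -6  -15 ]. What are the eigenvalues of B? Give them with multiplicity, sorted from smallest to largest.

Characteristic polynomial: p(t) = t^2 - 3t = t(t - 3).
Roots (with multiplicity): 0, 3.

0, 3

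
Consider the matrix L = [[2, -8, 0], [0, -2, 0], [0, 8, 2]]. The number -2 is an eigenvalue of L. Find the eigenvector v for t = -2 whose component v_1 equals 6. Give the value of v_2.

3

L + 2I = [[4, -8, 0], [0, 0, 0], [0, 8, 4]].
Solving (L + 2I)v = 0 gives the eigenspace spanned by (6, 3, -6).
With v_1 = 6, v = (6, 3, -6), so v_2 = 3.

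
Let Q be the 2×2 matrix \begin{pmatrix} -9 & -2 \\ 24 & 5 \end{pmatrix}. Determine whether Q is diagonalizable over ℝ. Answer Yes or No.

Characteristic polynomial: p(s) = s^2 + 4s + 3 = (s + 1)(s + 3).
All 2 eigenvalues are distinct, so Q is diagonalizable.

Yes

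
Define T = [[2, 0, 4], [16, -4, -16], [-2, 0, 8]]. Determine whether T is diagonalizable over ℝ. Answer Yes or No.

Characteristic polynomial: p(λ) = λ^3 - 6λ^2 - 16λ + 96 = (λ - 6)(λ - 4)(λ + 4).
All 3 eigenvalues are distinct, so T is diagonalizable.

Yes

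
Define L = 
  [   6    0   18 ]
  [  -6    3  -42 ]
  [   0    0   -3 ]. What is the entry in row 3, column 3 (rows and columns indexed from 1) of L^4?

Characteristic polynomial: μ^3 - 6μ^2 - 9μ + 54 = (μ - 6)(μ - 3)(μ + 3), so the eigenvalues are -3, 3, 6.
μ=-3: eigenvector (-2, 5, 1).
μ=3: eigenvector (0, 1, 0).
μ=6: eigenvector (1, -2, 0).
P = [[-2, 0, 1], [5, 1, -2], [1, 0, 0]], D = diag(-3, 3, 6), P⁻¹ = [[0, 0, 1], [2, 1, -1], [1, 0, 2]].
L⁴ = P·diag(81, 81, 1296)·P⁻¹ = [[1296, 0, 2430], [-2430, 81, -4860], [0, 0, 81]].
The requested entry is 81.

81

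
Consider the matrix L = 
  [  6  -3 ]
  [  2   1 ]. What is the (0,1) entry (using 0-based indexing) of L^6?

Characteristic polynomial: μ^2 - 7μ + 12 = (μ - 4)(μ - 3), so the eigenvalues are 3, 4.
μ=4: eigenvector (3, 2).
μ=3: eigenvector (1, 1).
P = [[3, 1], [2, 1]], D = diag(4, 3), P⁻¹ = [[1, -1], [-2, 3]].
L⁶ = P·diag(4096, 729)·P⁻¹ = [[10830, -10101], [6734, -6005]].
The requested entry is -10101.

-10101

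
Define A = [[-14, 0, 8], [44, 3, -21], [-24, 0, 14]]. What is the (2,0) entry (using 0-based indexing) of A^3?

Characteristic polynomial: λ^3 - 3λ^2 - 4λ + 12 = (λ - 3)(λ - 2)(λ + 2), so the eigenvalues are -2, 2, 3.
λ=2: eigenvector (1, -2, 2).
λ=3: eigenvector (0, 1, 0).
λ=-2: eigenvector (-2, 5, -3).
P = [[1, 0, -2], [-2, 1, 5], [2, 0, -3]], D = diag(2, 3, -2), P⁻¹ = [[-3, 0, 2], [4, 1, -1], [-2, 0, 1]].
A³ = P·diag(8, 27, -8)·P⁻¹ = [[-56, 0, 32], [236, 27, -99], [-96, 0, 56]].
The requested entry is -96.

-96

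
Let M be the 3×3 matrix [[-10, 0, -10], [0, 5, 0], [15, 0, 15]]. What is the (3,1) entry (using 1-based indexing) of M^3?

375

Characteristic polynomial: λ^3 - 10λ^2 + 25λ = λ(λ - 5)^2, so the eigenvalues are 0, 5, 5.
λ=0: eigenvector (1, 0, -1).
λ=5: eigenvector (-2, 0, 3).
λ=5: eigenvector (0, 1, 0).
P = [[1, -2, 0], [0, 0, 1], [-1, 3, 0]], D = diag(0, 5, 5), P⁻¹ = [[3, 0, 2], [1, 0, 1], [0, 1, 0]].
M³ = P·diag(0, 125, 125)·P⁻¹ = [[-250, 0, -250], [0, 125, 0], [375, 0, 375]].
The requested entry is 375.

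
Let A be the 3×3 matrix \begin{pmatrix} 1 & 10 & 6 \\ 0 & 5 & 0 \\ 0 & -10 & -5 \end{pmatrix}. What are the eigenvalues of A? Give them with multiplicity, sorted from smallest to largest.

-5, 1, 5

Characteristic polynomial: p(λ) = λ^3 - λ^2 - 25λ + 25 = (λ - 5)(λ - 1)(λ + 5).
Roots (with multiplicity): -5, 1, 5.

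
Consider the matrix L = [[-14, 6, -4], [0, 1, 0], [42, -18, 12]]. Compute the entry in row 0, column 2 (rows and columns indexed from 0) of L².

Characteristic polynomial: μ^3 + μ^2 - 2μ = μ(μ - 1)(μ + 2), so the eigenvalues are -2, 0, 1.
μ=-2: eigenvector (1, 0, -3).
μ=0: eigenvector (-2, 0, 7).
μ=1: eigenvector (2, 1, -6).
P = [[1, -2, 2], [0, 0, 1], [-3, 7, -6]], D = diag(-2, 0, 1), P⁻¹ = [[7, -2, 2], [3, 0, 1], [0, 1, 0]].
L² = P·diag(4, 0, 1)·P⁻¹ = [[28, -6, 8], [0, 1, 0], [-84, 18, -24]].
The requested entry is 8.

8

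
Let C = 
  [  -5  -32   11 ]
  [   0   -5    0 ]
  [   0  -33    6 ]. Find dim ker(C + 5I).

C + 5I = [[0, -32, 11], [0, 0, 0], [0, -33, 11]].
This matrix has rank 2, so its null space has dimension 3 − 2 = 1.

1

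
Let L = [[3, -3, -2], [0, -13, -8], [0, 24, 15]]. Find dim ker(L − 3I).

1

L − 3I = [[0, -3, -2], [0, -16, -8], [0, 24, 12]].
This matrix has rank 2, so its null space has dimension 3 − 2 = 1.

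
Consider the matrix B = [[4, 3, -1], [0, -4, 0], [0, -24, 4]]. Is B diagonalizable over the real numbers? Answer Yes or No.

No

Characteristic polynomial: p(t) = t^3 - 4t^2 - 16t + 64 = (t - 4)^2(t + 4).
t = 4 has algebraic multiplicity 2; rank(B − 4I) = 2, so geometric multiplicity = 1.
Geometric multiplicity < algebraic multiplicity, so B is not diagonalizable.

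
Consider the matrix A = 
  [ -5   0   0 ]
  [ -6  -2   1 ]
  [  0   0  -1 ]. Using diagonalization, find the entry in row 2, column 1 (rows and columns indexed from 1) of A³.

Characteristic polynomial: λ^3 + 8λ^2 + 17λ + 10 = (λ + 1)(λ + 2)(λ + 5), so the eigenvalues are -5, -2, -1.
λ=-5: eigenvector (1, 2, 0).
λ=-1: eigenvector (0, 1, 1).
λ=-2: eigenvector (0, 1, 0).
P = [[1, 0, 0], [2, 1, 1], [0, 1, 0]], D = diag(-5, -1, -2), P⁻¹ = [[1, 0, 0], [0, 0, 1], [-2, 1, -1]].
A³ = P·diag(-125, -1, -8)·P⁻¹ = [[-125, 0, 0], [-234, -8, 7], [0, 0, -1]].
The requested entry is -234.

-234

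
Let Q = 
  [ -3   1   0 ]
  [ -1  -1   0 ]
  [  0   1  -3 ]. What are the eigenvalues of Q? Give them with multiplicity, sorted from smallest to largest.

-3, -2, -2

Characteristic polynomial: p(μ) = μ^3 + 7μ^2 + 16μ + 12 = (μ + 2)^2(μ + 3).
Roots (with multiplicity): -3, -2, -2.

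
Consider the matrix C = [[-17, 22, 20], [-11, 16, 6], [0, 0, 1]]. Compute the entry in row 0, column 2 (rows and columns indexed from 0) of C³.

Characteristic polynomial: s^3 - 31s + 30 = (s - 5)(s - 1)(s + 6), so the eigenvalues are -6, 1, 5.
s=-6: eigenvector (2, 1, 0).
s=5: eigenvector (1, 1, 0).
s=1: eigenvector (6, 4, 1).
P = [[2, 1, 6], [1, 1, 4], [0, 0, 1]], D = diag(-6, 5, 1), P⁻¹ = [[1, -1, -2], [-1, 2, -2], [0, 0, 1]].
C³ = P·diag(-216, 125, 1)·P⁻¹ = [[-557, 682, 620], [-341, 466, 186], [0, 0, 1]].
The requested entry is 620.

620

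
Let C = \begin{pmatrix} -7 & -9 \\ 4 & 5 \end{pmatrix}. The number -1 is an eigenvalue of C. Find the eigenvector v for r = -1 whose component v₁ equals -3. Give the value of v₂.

2

C + 1I = [[-6, -9], [4, 6]].
Solving (C + 1I)v = 0 gives the eigenspace spanned by (-3, 2).
With v₁ = -3, v = (-3, 2), so v₂ = 2.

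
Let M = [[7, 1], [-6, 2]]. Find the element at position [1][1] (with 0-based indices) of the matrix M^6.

Characteristic polynomial: t^2 - 9t + 20 = (t - 5)(t - 4), so the eigenvalues are 4, 5.
t=4: eigenvector (-1, 3).
t=5: eigenvector (1, -2).
P = [[-1, 1], [3, -2]], D = diag(4, 5), P⁻¹ = [[2, 1], [3, 1]].
M⁶ = P·diag(4096, 15625)·P⁻¹ = [[38683, 11529], [-69174, -18962]].
The requested entry is -18962.

-18962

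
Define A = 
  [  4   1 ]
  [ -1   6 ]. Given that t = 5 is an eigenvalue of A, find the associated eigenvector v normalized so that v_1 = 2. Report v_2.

A − 5I = [[-1, 1], [-1, 1]].
Solving (A − 5I)v = 0 gives the eigenspace spanned by (2, 2).
With v_1 = 2, v = (2, 2), so v_2 = 2.

2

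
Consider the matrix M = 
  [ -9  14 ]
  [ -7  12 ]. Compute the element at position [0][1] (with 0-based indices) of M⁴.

Characteristic polynomial: r^2 - 3r - 10 = (r - 5)(r + 2), so the eigenvalues are -2, 5.
r=-2: eigenvector (2, 1).
r=5: eigenvector (1, 1).
P = [[2, 1], [1, 1]], D = diag(-2, 5), P⁻¹ = [[1, -1], [-1, 2]].
M⁴ = P·diag(16, 625)·P⁻¹ = [[-593, 1218], [-609, 1234]].
The requested entry is 1218.

1218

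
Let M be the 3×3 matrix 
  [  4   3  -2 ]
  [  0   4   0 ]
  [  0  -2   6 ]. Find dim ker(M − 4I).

M − 4I = [[0, 3, -2], [0, 0, 0], [0, -2, 2]].
This matrix has rank 2, so its null space has dimension 3 − 2 = 1.

1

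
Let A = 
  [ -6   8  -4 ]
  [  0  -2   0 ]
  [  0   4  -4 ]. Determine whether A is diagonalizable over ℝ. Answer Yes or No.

Characteristic polynomial: p(t) = t^3 + 12t^2 + 44t + 48 = (t + 2)(t + 4)(t + 6).
All 3 eigenvalues are distinct, so A is diagonalizable.

Yes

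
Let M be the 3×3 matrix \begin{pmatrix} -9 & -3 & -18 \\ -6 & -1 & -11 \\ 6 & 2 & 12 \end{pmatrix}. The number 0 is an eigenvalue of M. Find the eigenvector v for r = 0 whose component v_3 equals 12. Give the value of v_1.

M = [[-9, -3, -18], [-6, -1, -11], [6, 2, 12]].
Solving (M)v = 0 gives the eigenspace spanned by (-20, -12, 12).
With v_3 = 12, v = (-20, -12, 12), so v_1 = -20.

-20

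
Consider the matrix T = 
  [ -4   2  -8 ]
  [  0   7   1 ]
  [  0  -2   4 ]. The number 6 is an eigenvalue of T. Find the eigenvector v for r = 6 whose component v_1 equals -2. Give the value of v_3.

2

T − 6I = [[-10, 2, -8], [0, 1, 1], [0, -2, -2]].
Solving (T − 6I)v = 0 gives the eigenspace spanned by (-2, -2, 2).
With v_1 = -2, v = (-2, -2, 2), so v_3 = 2.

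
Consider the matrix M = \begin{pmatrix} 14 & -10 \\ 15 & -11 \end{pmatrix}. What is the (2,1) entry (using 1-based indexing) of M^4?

765

Characteristic polynomial: μ^2 - 3μ - 4 = (μ - 4)(μ + 1), so the eigenvalues are -1, 4.
μ=4: eigenvector (1, 1).
μ=-1: eigenvector (2, 3).
P = [[1, 2], [1, 3]], D = diag(4, -1), P⁻¹ = [[3, -2], [-1, 1]].
M⁴ = P·diag(256, 1)·P⁻¹ = [[766, -510], [765, -509]].
The requested entry is 765.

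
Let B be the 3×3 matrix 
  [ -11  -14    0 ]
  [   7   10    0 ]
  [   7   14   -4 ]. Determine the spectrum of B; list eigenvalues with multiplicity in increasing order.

Characteristic polynomial: p(r) = r^3 + 5r^2 - 8r - 48 = (r - 3)(r + 4)^2.
Roots (with multiplicity): -4, -4, 3.

-4, -4, 3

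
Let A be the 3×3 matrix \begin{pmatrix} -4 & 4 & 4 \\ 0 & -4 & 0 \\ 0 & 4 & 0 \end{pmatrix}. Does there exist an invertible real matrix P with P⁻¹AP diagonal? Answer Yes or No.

Characteristic polynomial: p(r) = r^3 + 8r^2 + 16r = r(r + 4)^2.
r = -4 has algebraic multiplicity 2; rank(A + 4I) = 1, so geometric multiplicity = 2.
Every eigenvalue has geometric = algebraic multiplicity, so A is diagonalizable.

Yes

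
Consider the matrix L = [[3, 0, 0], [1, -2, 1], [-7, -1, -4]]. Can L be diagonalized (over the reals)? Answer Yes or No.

Characteristic polynomial: p(μ) = μ^3 + 3μ^2 - 9μ - 27 = (μ - 3)(μ + 3)^2.
μ = -3 has algebraic multiplicity 2; rank(L + 3I) = 2, so geometric multiplicity = 1.
Geometric multiplicity < algebraic multiplicity, so L is not diagonalizable.

No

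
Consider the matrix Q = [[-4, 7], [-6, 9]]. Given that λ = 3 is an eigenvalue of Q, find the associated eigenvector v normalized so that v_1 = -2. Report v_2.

Q − 3I = [[-7, 7], [-6, 6]].
Solving (Q − 3I)v = 0 gives the eigenspace spanned by (-2, -2).
With v_1 = -2, v = (-2, -2), so v_2 = -2.

-2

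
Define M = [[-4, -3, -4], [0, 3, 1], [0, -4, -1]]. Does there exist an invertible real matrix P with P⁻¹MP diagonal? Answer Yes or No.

Characteristic polynomial: p(t) = t^3 + 2t^2 - 7t + 4 = (t - 1)^2(t + 4).
t = 1 has algebraic multiplicity 2; rank(M − 1I) = 2, so geometric multiplicity = 1.
Geometric multiplicity < algebraic multiplicity, so M is not diagonalizable.

No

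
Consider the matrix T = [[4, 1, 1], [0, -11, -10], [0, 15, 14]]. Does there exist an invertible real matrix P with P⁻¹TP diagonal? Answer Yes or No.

Characteristic polynomial: p(μ) = μ^3 - 7μ^2 + 8μ + 16 = (μ - 4)^2(μ + 1).
μ = 4 has algebraic multiplicity 2; rank(T − 4I) = 2, so geometric multiplicity = 1.
Geometric multiplicity < algebraic multiplicity, so T is not diagonalizable.

No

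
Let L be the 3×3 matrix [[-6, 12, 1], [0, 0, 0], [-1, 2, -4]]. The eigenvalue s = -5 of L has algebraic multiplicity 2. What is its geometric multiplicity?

L + 5I = [[-1, 12, 1], [0, 5, 0], [-1, 2, 1]].
This matrix has rank 2, so its null space has dimension 3 − 2 = 1.

1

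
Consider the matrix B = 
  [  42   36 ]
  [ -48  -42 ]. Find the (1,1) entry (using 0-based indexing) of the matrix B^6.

Characteristic polynomial: λ^2 - 36 = (λ - 6)(λ + 6), so the eigenvalues are -6, 6.
λ=6: eigenvector (1, -1).
λ=-6: eigenvector (-3, 4).
P = [[1, -3], [-1, 4]], D = diag(6, -6), P⁻¹ = [[4, 3], [1, 1]].
B⁶ = P·diag(46656, 46656)·P⁻¹ = [[46656, 0], [0, 46656]].
The requested entry is 46656.

46656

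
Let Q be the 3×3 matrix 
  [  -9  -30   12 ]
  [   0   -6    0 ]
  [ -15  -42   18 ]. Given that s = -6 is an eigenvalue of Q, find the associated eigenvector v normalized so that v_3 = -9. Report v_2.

Q + 6I = [[-3, -30, 12], [0, 0, 0], [-15, -42, 24]].
Solving (Q + 6I)v = 0 gives the eigenspace spanned by (-6, -3, -9).
With v_3 = -9, v = (-6, -3, -9), so v_2 = -3.

-3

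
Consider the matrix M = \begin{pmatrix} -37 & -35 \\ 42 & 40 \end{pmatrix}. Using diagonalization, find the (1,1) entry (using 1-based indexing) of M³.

Characteristic polynomial: r^2 - 3r - 10 = (r - 5)(r + 2), so the eigenvalues are -2, 5.
r=-2: eigenvector (1, -1).
r=5: eigenvector (-5, 6).
P = [[1, -5], [-1, 6]], D = diag(-2, 5), P⁻¹ = [[6, 5], [1, 1]].
M³ = P·diag(-8, 125)·P⁻¹ = [[-673, -665], [798, 790]].
The requested entry is -673.

-673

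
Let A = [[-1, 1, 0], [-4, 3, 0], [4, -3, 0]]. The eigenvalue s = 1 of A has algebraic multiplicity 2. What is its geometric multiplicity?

1

A − 1I = [[-2, 1, 0], [-4, 2, 0], [4, -3, -1]].
This matrix has rank 2, so its null space has dimension 3 − 2 = 1.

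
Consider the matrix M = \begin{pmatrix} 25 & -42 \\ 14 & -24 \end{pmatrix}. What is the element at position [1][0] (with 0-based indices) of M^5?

Characteristic polynomial: t^2 - t - 12 = (t - 4)(t + 3), so the eigenvalues are -3, 4.
t=4: eigenvector (-2, -1).
t=-3: eigenvector (-3, -2).
P = [[-2, -3], [-1, -2]], D = diag(4, -3), P⁻¹ = [[-2, 3], [1, -2]].
M⁵ = P·diag(1024, -243)·P⁻¹ = [[4825, -7602], [2534, -4044]].
The requested entry is 2534.

2534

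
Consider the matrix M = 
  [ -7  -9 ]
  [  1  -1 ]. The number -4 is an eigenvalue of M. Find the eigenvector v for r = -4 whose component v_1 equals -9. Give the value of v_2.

M + 4I = [[-3, -9], [1, 3]].
Solving (M + 4I)v = 0 gives the eigenspace spanned by (-9, 3).
With v_1 = -9, v = (-9, 3), so v_2 = 3.

3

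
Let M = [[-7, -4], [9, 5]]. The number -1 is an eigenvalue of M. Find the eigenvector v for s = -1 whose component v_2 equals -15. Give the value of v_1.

10

M + 1I = [[-6, -4], [9, 6]].
Solving (M + 1I)v = 0 gives the eigenspace spanned by (10, -15).
With v_2 = -15, v = (10, -15), so v_1 = 10.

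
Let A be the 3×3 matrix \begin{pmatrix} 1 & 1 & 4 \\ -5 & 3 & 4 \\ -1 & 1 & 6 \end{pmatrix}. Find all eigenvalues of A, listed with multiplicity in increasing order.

2, 4, 4

Characteristic polynomial: p(μ) = μ^3 - 10μ^2 + 32μ - 32 = (μ - 4)^2(μ - 2).
Roots (with multiplicity): 2, 4, 4.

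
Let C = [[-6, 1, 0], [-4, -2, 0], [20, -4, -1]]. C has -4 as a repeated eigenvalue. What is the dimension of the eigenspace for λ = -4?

1

C + 4I = [[-2, 1, 0], [-4, 2, 0], [20, -4, 3]].
This matrix has rank 2, so its null space has dimension 3 − 2 = 1.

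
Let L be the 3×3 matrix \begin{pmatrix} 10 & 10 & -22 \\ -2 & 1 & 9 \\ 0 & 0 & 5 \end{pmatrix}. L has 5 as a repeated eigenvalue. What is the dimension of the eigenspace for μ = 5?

1

L − 5I = [[5, 10, -22], [-2, -4, 9], [0, 0, 0]].
This matrix has rank 2, so its null space has dimension 3 − 2 = 1.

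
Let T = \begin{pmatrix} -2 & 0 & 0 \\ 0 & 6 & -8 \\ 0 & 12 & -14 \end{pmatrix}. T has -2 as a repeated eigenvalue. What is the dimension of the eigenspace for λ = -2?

2

T + 2I = [[0, 0, 0], [0, 8, -8], [0, 12, -12]].
This matrix has rank 1, so its null space has dimension 3 − 1 = 2.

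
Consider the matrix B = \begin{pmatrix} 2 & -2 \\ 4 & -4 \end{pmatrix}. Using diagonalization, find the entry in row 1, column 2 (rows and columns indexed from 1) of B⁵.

-32

Characteristic polynomial: s^2 + 2s = s(s + 2), so the eigenvalues are -2, 0.
s=-2: eigenvector (-1, -2).
s=0: eigenvector (1, 1).
P = [[-1, 1], [-2, 1]], D = diag(-2, 0), P⁻¹ = [[1, -1], [2, -1]].
B⁵ = P·diag(-32, 0)·P⁻¹ = [[32, -32], [64, -64]].
The requested entry is -32.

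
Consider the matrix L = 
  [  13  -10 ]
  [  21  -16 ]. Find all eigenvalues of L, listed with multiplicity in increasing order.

Characteristic polynomial: p(λ) = λ^2 + 3λ + 2 = (λ + 1)(λ + 2).
Roots (with multiplicity): -2, -1.

-2, -1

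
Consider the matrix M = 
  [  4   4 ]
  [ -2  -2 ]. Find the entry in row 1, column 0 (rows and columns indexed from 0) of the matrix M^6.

-64

Characteristic polynomial: λ^2 - 2λ = λ(λ - 2), so the eigenvalues are 0, 2.
λ=2: eigenvector (2, -1).
λ=0: eigenvector (-1, 1).
P = [[2, -1], [-1, 1]], D = diag(2, 0), P⁻¹ = [[1, 1], [1, 2]].
M⁶ = P·diag(64, 0)·P⁻¹ = [[128, 128], [-64, -64]].
The requested entry is -64.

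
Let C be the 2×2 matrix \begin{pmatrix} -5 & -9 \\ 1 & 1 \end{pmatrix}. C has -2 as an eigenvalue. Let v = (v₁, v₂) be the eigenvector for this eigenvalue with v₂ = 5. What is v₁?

C + 2I = [[-3, -9], [1, 3]].
Solving (C + 2I)v = 0 gives the eigenspace spanned by (-15, 5).
With v₂ = 5, v = (-15, 5), so v₁ = -15.

-15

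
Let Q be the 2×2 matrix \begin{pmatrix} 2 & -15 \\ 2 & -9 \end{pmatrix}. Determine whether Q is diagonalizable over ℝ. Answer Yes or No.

Characteristic polynomial: p(r) = r^2 + 7r + 12 = (r + 3)(r + 4).
All 2 eigenvalues are distinct, so Q is diagonalizable.

Yes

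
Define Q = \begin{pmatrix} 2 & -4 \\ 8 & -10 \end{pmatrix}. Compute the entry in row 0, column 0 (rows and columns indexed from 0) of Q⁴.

-1264

Characteristic polynomial: λ^2 + 8λ + 12 = (λ + 2)(λ + 6), so the eigenvalues are -6, -2.
λ=-6: eigenvector (1, 2).
λ=-2: eigenvector (1, 1).
P = [[1, 1], [2, 1]], D = diag(-6, -2), P⁻¹ = [[-1, 1], [2, -1]].
Q⁴ = P·diag(1296, 16)·P⁻¹ = [[-1264, 1280], [-2560, 2576]].
The requested entry is -1264.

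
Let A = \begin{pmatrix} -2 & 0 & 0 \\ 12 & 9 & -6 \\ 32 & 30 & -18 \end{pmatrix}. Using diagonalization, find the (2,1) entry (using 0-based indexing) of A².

-270

Characteristic polynomial: μ^3 + 11μ^2 + 36μ + 36 = (μ + 2)(μ + 3)(μ + 6), so the eigenvalues are -6, -3, -2.
μ=-2: eigenvector (1, 0, 2).
μ=-3: eigenvector (0, 1, 2).
μ=-6: eigenvector (0, 2, 5).
P = [[1, 0, 0], [0, 1, 2], [2, 2, 5]], D = diag(-2, -3, -6), P⁻¹ = [[1, 0, 0], [4, 5, -2], [-2, -2, 1]].
A² = P·diag(4, 9, 36)·P⁻¹ = [[4, 0, 0], [-108, -99, 54], [-280, -270, 144]].
The requested entry is -270.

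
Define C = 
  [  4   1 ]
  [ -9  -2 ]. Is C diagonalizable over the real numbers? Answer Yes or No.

No

Characteristic polynomial: p(t) = t^2 - 2t + 1 = (t - 1)^2.
t = 1 has algebraic multiplicity 2; rank(C − 1I) = 1, so geometric multiplicity = 1.
Geometric multiplicity < algebraic multiplicity, so C is not diagonalizable.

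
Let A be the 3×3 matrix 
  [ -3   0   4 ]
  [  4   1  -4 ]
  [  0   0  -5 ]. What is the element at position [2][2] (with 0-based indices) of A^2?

25

Characteristic polynomial: t^3 + 7t^2 + 7t - 15 = (t - 1)(t + 3)(t + 5), so the eigenvalues are -5, -3, 1.
t=-3: eigenvector (1, -1, 0).
t=1: eigenvector (0, 1, 0).
t=-5: eigenvector (-2, 2, 1).
P = [[1, 0, -2], [-1, 1, 2], [0, 0, 1]], D = diag(-3, 1, -5), P⁻¹ = [[1, 0, 2], [1, 1, 0], [0, 0, 1]].
A² = P·diag(9, 1, 25)·P⁻¹ = [[9, 0, -32], [-8, 1, 32], [0, 0, 25]].
The requested entry is 25.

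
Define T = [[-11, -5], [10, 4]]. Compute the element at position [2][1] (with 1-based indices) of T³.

Characteristic polynomial: r^2 + 7r + 6 = (r + 1)(r + 6), so the eigenvalues are -6, -1.
r=-1: eigenvector (1, -2).
r=-6: eigenvector (1, -1).
P = [[1, 1], [-2, -1]], D = diag(-1, -6), P⁻¹ = [[-1, -1], [2, 1]].
T³ = P·diag(-1, -216)·P⁻¹ = [[-431, -215], [430, 214]].
The requested entry is 430.

430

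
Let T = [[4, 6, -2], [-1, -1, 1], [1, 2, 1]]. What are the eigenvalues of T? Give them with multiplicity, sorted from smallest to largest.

Characteristic polynomial: p(r) = r^3 - 4r^2 + 5r - 2 = (r - 2)(r - 1)^2.
Roots (with multiplicity): 1, 1, 2.

1, 1, 2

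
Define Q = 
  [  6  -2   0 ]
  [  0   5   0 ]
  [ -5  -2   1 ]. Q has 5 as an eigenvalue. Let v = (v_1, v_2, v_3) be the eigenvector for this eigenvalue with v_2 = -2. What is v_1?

-4

Q − 5I = [[1, -2, 0], [0, 0, 0], [-5, -2, -4]].
Solving (Q − 5I)v = 0 gives the eigenspace spanned by (-4, -2, 6).
With v_2 = -2, v = (-4, -2, 6), so v_1 = -4.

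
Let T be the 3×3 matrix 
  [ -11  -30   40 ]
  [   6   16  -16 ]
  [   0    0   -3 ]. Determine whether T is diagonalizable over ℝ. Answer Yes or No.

Characteristic polynomial: p(r) = r^3 - 2r^2 - 11r + 12 = (r - 4)(r - 1)(r + 3).
All 3 eigenvalues are distinct, so T is diagonalizable.

Yes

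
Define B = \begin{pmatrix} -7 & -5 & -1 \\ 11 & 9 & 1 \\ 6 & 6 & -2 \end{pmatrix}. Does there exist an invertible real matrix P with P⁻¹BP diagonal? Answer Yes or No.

Characteristic polynomial: p(μ) = μ^3 - 12μ - 16 = (μ - 4)(μ + 2)^2.
μ = -2 has algebraic multiplicity 2; rank(B + 2I) = 2, so geometric multiplicity = 1.
Geometric multiplicity < algebraic multiplicity, so B is not diagonalizable.

No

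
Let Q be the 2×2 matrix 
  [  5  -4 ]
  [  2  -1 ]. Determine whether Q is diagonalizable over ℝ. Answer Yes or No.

Yes

Characteristic polynomial: p(μ) = μ^2 - 4μ + 3 = (μ - 3)(μ - 1).
All 2 eigenvalues are distinct, so Q is diagonalizable.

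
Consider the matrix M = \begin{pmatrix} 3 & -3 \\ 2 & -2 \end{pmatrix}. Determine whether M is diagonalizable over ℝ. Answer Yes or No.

Yes

Characteristic polynomial: p(t) = t^2 - t = t(t - 1).
All 2 eigenvalues are distinct, so M is diagonalizable.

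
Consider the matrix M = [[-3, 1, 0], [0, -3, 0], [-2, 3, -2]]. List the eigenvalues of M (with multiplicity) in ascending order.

-3, -3, -2

Characteristic polynomial: p(r) = r^3 + 8r^2 + 21r + 18 = (r + 2)(r + 3)^2.
Roots (with multiplicity): -3, -3, -2.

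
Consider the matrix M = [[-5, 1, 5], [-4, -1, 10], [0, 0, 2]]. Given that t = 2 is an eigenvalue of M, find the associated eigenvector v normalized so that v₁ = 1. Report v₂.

2

M − 2I = [[-7, 1, 5], [-4, -3, 10], [0, 0, 0]].
Solving (M − 2I)v = 0 gives the eigenspace spanned by (1, 2, 1).
With v₁ = 1, v = (1, 2, 1), so v₂ = 2.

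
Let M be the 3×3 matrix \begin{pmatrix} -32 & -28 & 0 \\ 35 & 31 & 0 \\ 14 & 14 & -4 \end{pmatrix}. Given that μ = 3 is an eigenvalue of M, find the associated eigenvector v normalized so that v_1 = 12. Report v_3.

-6

M − 3I = [[-35, -28, 0], [35, 28, 0], [14, 14, -7]].
Solving (M − 3I)v = 0 gives the eigenspace spanned by (12, -15, -6).
With v_1 = 12, v = (12, -15, -6), so v_3 = -6.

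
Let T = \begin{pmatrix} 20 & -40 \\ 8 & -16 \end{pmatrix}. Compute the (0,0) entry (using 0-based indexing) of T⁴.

Characteristic polynomial: r^2 - 4r = r(r - 4), so the eigenvalues are 0, 4.
r=4: eigenvector (5, 2).
r=0: eigenvector (2, 1).
P = [[5, 2], [2, 1]], D = diag(4, 0), P⁻¹ = [[1, -2], [-2, 5]].
T⁴ = P·diag(256, 0)·P⁻¹ = [[1280, -2560], [512, -1024]].
The requested entry is 1280.

1280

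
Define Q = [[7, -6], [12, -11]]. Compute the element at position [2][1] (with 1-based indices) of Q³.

252

Characteristic polynomial: μ^2 + 4μ - 5 = (μ - 1)(μ + 5), so the eigenvalues are -5, 1.
μ=1: eigenvector (-1, -1).
μ=-5: eigenvector (1, 2).
P = [[-1, 1], [-1, 2]], D = diag(1, -5), P⁻¹ = [[-2, 1], [-1, 1]].
Q³ = P·diag(1, -125)·P⁻¹ = [[127, -126], [252, -251]].
The requested entry is 252.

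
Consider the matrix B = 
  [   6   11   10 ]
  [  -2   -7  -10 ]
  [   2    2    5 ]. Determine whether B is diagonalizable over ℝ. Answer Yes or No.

Yes

Characteristic polynomial: p(λ) = λ^3 - 4λ^2 - 25λ + 100 = (λ - 5)(λ - 4)(λ + 5).
All 3 eigenvalues are distinct, so B is diagonalizable.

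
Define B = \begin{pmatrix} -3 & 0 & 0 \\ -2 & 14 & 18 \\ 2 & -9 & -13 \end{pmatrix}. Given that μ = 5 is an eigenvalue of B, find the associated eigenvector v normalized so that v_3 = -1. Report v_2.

B − 5I = [[-8, 0, 0], [-2, 9, 18], [2, -9, -18]].
Solving (B − 5I)v = 0 gives the eigenspace spanned by (0, 2, -1).
With v_3 = -1, v = (0, 2, -1), so v_2 = 2.

2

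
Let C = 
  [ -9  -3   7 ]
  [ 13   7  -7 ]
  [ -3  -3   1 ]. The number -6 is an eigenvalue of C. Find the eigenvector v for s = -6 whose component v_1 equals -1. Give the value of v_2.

C + 6I = [[-3, -3, 7], [13, 13, -7], [-3, -3, 7]].
Solving (C + 6I)v = 0 gives the eigenspace spanned by (-1, 1, 0).
With v_1 = -1, v = (-1, 1, 0), so v_2 = 1.

1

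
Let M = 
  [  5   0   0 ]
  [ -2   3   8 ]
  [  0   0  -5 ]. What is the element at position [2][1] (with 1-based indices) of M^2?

-16

Characteristic polynomial: s^3 - 3s^2 - 25s + 75 = (s - 5)(s - 3)(s + 5), so the eigenvalues are -5, 3, 5.
s=-5: eigenvector (0, -1, 1).
s=3: eigenvector (0, 1, 0).
s=5: eigenvector (1, -1, 0).
P = [[0, 0, 1], [-1, 1, -1], [1, 0, 0]], D = diag(-5, 3, 5), P⁻¹ = [[0, 0, 1], [1, 1, 1], [1, 0, 0]].
M² = P·diag(25, 9, 25)·P⁻¹ = [[25, 0, 0], [-16, 9, -16], [0, 0, 25]].
The requested entry is -16.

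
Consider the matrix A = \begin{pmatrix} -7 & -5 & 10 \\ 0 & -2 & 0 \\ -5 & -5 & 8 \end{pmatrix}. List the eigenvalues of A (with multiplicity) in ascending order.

Characteristic polynomial: p(t) = t^3 + t^2 - 8t - 12 = (t - 3)(t + 2)^2.
Roots (with multiplicity): -2, -2, 3.

-2, -2, 3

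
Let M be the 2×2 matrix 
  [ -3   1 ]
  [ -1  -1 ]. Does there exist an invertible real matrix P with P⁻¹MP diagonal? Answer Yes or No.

No

Characteristic polynomial: p(λ) = λ^2 + 4λ + 4 = (λ + 2)^2.
λ = -2 has algebraic multiplicity 2; rank(M + 2I) = 1, so geometric multiplicity = 1.
Geometric multiplicity < algebraic multiplicity, so M is not diagonalizable.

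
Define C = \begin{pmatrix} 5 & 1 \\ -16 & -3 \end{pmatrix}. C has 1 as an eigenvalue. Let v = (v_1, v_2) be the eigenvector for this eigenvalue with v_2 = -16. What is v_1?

4

C − 1I = [[4, 1], [-16, -4]].
Solving (C − 1I)v = 0 gives the eigenspace spanned by (4, -16).
With v_2 = -16, v = (4, -16), so v_1 = 4.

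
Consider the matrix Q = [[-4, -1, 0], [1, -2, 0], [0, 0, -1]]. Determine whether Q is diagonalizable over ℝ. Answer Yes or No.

No

Characteristic polynomial: p(μ) = μ^3 + 7μ^2 + 15μ + 9 = (μ + 1)(μ + 3)^2.
μ = -3 has algebraic multiplicity 2; rank(Q + 3I) = 2, so geometric multiplicity = 1.
Geometric multiplicity < algebraic multiplicity, so Q is not diagonalizable.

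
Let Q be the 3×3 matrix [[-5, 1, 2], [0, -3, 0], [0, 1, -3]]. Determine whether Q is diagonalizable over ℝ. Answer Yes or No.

Characteristic polynomial: p(μ) = μ^3 + 11μ^2 + 39μ + 45 = (μ + 3)^2(μ + 5).
μ = -3 has algebraic multiplicity 2; rank(Q + 3I) = 2, so geometric multiplicity = 1.
Geometric multiplicity < algebraic multiplicity, so Q is not diagonalizable.

No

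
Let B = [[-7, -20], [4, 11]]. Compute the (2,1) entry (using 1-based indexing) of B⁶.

Characteristic polynomial: r^2 - 4r + 3 = (r - 3)(r - 1), so the eigenvalues are 1, 3.
r=3: eigenvector (-2, 1).
r=1: eigenvector (-5, 2).
P = [[-2, -5], [1, 2]], D = diag(3, 1), P⁻¹ = [[2, 5], [-1, -2]].
B⁶ = P·diag(729, 1)·P⁻¹ = [[-2911, -7280], [1456, 3641]].
The requested entry is 1456.

1456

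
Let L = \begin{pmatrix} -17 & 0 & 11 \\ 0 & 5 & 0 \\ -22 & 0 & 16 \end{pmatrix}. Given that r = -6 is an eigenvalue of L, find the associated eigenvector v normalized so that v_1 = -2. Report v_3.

-2

L + 6I = [[-11, 0, 11], [0, 11, 0], [-22, 0, 22]].
Solving (L + 6I)v = 0 gives the eigenspace spanned by (-2, 0, -2).
With v_1 = -2, v = (-2, 0, -2), so v_3 = -2.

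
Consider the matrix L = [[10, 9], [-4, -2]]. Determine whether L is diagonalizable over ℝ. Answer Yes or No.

No

Characteristic polynomial: p(s) = s^2 - 8s + 16 = (s - 4)^2.
s = 4 has algebraic multiplicity 2; rank(L − 4I) = 1, so geometric multiplicity = 1.
Geometric multiplicity < algebraic multiplicity, so L is not diagonalizable.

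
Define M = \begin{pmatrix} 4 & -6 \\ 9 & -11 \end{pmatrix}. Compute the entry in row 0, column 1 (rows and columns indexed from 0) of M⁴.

Characteristic polynomial: r^2 + 7r + 10 = (r + 2)(r + 5), so the eigenvalues are -5, -2.
r=-2: eigenvector (1, 1).
r=-5: eigenvector (2, 3).
P = [[1, 2], [1, 3]], D = diag(-2, -5), P⁻¹ = [[3, -2], [-1, 1]].
M⁴ = P·diag(16, 625)·P⁻¹ = [[-1202, 1218], [-1827, 1843]].
The requested entry is 1218.

1218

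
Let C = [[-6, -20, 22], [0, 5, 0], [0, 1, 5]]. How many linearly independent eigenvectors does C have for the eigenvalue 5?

C − 5I = [[-11, -20, 22], [0, 0, 0], [0, 1, 0]].
This matrix has rank 2, so its null space has dimension 3 − 2 = 1.

1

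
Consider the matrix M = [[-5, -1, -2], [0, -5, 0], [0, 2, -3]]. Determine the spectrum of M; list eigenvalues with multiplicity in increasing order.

-5, -5, -3

Characteristic polynomial: p(t) = t^3 + 13t^2 + 55t + 75 = (t + 3)(t + 5)^2.
Roots (with multiplicity): -5, -5, -3.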